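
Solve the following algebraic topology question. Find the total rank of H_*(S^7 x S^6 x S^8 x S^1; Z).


Total Betti number is multiplicative under products.
Each S^d (d>=1) has total Betti number 2.
There are 4 sphere factors.
Total = 2^4 = 16

16


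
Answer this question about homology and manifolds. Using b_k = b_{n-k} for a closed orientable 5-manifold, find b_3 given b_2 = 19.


Poincare duality for closed orientable n-manifolds: b_k = b_{n-k}.
Here n = 5, so b_3 = b_2 = 19

19


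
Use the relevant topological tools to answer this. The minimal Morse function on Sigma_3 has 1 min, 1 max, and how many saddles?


A perfect Morse function has m_k = b_k.
For Sigma_3: b_0=1, b_1=2g=6, b_2=1.
Saddles m_1 = 2g = 6

6


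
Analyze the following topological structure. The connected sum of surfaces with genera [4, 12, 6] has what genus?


Genus is additive under connected sum of orientable surfaces.
g = 4 + 12 + 6 = 22

22


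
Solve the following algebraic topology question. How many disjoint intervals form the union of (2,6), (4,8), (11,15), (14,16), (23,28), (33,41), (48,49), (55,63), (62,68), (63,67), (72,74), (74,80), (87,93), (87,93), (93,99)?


Sort and merge overlapping open intervals.
Merged: (2,8), (11,16), (23,28), (33,41), (48,49), (55,68), (72,74), (74,80), (87,93), (93,99).
Number of components = 10

10


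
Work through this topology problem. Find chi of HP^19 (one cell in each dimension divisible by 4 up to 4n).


HP^19 has one cell in each dimension 0, 4, ..., 4*19 (19+1 cells, all even-dim).
chi = 19 + 1 = 20

20


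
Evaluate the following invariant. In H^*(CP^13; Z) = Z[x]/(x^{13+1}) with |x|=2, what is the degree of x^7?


|x| = 2 in H^*(CP^n).
|x^7| = 7 * |x| = 7 * 2 = 14

14


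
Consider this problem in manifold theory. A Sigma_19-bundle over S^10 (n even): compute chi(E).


chi(S^10) = 2 (n even), chi(Sigma_19) = 2 - 2*19 = -36.
chi(E) = 2 * (-36) = -72

-72


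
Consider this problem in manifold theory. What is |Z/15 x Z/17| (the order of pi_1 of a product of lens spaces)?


pi_1(X x Y) = pi_1(X) x pi_1(Y).
pi_1(L(15,1)) = Z/15, pi_1(L(17,1)) = Z/17.
|Z/15 x Z/17| = 15 * 17 = 255

255


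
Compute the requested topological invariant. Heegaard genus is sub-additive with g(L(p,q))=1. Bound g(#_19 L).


Heegaard genus satisfies g(A#B) <= g(A) + g(B).
Each lens space has g = 1.
Upper bound: 19 * 1 = 19

19


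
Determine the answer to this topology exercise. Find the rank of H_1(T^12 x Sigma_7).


pi_1(A x B) = pi_1(A) x pi_1(B); rank of abelianization = b_1.
b_1(T^12) = 12, b_1(Sigma_7) = 2*7 = 14.
b_1(product) = 12 + 14 = 26

26


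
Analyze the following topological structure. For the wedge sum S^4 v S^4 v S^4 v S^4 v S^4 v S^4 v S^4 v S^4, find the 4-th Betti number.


For a wedge of spheres, H_k (k>0) is free on one generator per sphere of dimension k.
Spheres of dimension 4: count = 8.
b_4 = 8

8


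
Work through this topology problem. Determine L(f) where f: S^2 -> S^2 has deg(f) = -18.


On S^2: L(f) = tr(f_0*) + (-1)^2 tr(f_2*) = 1 + (-1)^2 * deg(f).
L(f) = 1 + (-1)^2 * -18 = 1 + -18 = -17

-17


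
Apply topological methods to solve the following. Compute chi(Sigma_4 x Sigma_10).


chi(Sigma_4) = 2 - 2*4 = -6
chi(Sigma_10) = 2 - 2*10 = -18
chi(product) = (-6) * (-18) = 108

108


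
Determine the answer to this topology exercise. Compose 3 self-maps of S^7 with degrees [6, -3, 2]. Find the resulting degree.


Degree is multiplicative: deg(composition) = product of degrees.
= (6) * (-3) * (2) = -36

-36


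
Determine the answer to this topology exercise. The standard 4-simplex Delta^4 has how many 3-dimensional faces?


Delta^4 has 4+1 vertices. A 3-face is a choice of 3+1 vertices.
f_3 = C(4+1, 3+1) = C(5,4) = 5

5


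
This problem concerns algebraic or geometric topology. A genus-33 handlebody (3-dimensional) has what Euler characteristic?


A genus-g handlebody deformation retracts to a wedge of g circles.
chi(vee_g S^1) = 1 - g.
chi(H_33) = 1 - 33 = -32

-32


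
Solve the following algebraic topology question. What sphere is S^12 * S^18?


Join of spheres: S^m * S^n = S^{m+n+1}.
dim = 12 + 18 + 1 = 31

31


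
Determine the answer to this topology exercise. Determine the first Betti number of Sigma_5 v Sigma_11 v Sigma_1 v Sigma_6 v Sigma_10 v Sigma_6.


For a wedge X v Y: reduced H_k(X v Y) = H_k(X) + H_k(Y).
Each Sigma_g contributes b_1 = 2g.
b_1 = 10 + 22 + 2 + 12 + 20 + 12 = 78

78


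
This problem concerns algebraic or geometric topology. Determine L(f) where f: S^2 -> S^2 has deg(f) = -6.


On S^2: L(f) = tr(f_0*) + (-1)^2 tr(f_2*) = 1 + (-1)^2 * deg(f).
L(f) = 1 + (-1)^2 * -6 = 1 + -6 = -5

-5


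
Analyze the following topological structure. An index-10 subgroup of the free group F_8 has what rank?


Nielsen-Schreier: an index-n subgroup of F_r is free of rank 1 + n(r-1).
Equivalently: chi(cover) = n*chi(base); chi(vee_r S^1) = 1 - 8 = -7.
chi(E) = 10*(-7) = -70; rank = 1 - chi(E) = 1 - (-70) = 71.
rank = 1 + 10*(8-1) = 1 + 70 = 71

71


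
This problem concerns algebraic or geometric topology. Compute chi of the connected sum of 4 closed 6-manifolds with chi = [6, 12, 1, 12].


For n-manifolds: chi(A#B) = chi(A) + chi(B) - chi(S^6).
chi(S^6) = 1 + (-1)^6 = 2.
chi(#) = (sum chi_i) - (4-1)*chi(S^6) = 31 - 3*2 = 25

25


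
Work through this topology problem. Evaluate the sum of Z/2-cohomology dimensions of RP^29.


H^k(RP^29; Z/2) = Z/2 for each 0 <= k <= 29.
Total dimension = 29 + 1 = 30

30


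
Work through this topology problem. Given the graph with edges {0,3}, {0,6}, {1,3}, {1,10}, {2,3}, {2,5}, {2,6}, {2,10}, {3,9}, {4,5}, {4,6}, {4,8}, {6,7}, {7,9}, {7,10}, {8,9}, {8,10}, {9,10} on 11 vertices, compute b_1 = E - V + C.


b_1 = E - V + (number of components).
E = 18, V = 11, components = 1.
b_1 = 18 - 11 + 1 = 8

8


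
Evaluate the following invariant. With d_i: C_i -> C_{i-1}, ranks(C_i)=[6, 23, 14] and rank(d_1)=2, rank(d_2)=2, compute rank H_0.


rank H_k = rank(ker d_k) - rank(im d_{k+1}).
rank(ker d_0) = rank(C_0) - rank(d_0) = 6 - 0 = 6.
rank(im d_{0+1}) = 2.
rank H_0 = 6 - 2 = 4

4


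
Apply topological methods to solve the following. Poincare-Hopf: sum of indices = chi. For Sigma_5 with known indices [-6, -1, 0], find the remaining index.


Poincare-Hopf: sum of indices = chi(M).
chi(Sigma_5) = 2 - 2*5 = -8.
Sum of known indices = -7.
x = chi - (sum known) = -8 - (-7) = -1

-1


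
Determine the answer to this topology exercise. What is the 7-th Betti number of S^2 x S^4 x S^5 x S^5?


Each S^d has Poincare polynomial 1 + t^d.
The product S^2 x S^4 x S^5 x S^5 has Poincare polynomial prod(1+t^d_i).
Expanding: b_0=1, b_2=1, b_4=1, b_5=2, b_6=1, b_7=2, b_9=2, b_10=1, b_11=2, b_12=1, b_14=1, b_16=1.
b_7 = 2

2


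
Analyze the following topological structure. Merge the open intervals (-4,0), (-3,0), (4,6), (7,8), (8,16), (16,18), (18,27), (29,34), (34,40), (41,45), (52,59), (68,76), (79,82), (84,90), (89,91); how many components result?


Sort and merge overlapping open intervals.
Merged: (-4,0), (4,6), (7,8), (8,16), (16,18), (18,27), (29,34), (34,40), (41,45), (52,59), (68,76), (79,82), (84,91).
Number of components = 13

13


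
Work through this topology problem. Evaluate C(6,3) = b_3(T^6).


By the Kunneth formula, b_k(T^n) = C(n,k).
b_3(T^6) = C(6,3).
C(6,3) = 6!/(3!*3!) = 20

20


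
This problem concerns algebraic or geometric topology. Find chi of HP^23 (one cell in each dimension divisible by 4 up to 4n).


HP^23 has one cell in each dimension 0, 4, ..., 4*23 (23+1 cells, all even-dim).
chi = 23 + 1 = 24

24


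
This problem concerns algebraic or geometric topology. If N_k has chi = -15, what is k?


chi = 2 - k for closed non-orientable surfaces with k crosscaps.
-15 = 2 - k
k = 2 - (-15) = 17

17


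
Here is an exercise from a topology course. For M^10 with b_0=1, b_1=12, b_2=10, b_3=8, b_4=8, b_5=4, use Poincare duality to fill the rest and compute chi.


By Poincare duality b_k = b_{10-k}, so full Betti numbers: b_0=1, b_1=12, b_2=10, b_3=8, b_4=8, b_5=4, b_6=8, b_7=8, b_8=10, b_9=12, b_10=1.
chi = sum (-1)^k b_k = -6

-6


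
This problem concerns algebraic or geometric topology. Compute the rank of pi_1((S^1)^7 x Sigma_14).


pi_1(A x B) = pi_1(A) x pi_1(B); rank of abelianization = b_1.
b_1(T^7) = 7, b_1(Sigma_14) = 2*14 = 28.
b_1(product) = 7 + 28 = 35

35


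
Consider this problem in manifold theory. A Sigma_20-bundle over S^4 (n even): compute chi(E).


chi(S^4) = 2 (n even), chi(Sigma_20) = 2 - 2*20 = -38.
chi(E) = 2 * (-38) = -76

-76


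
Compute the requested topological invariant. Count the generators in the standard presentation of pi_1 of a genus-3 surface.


Standard presentation: pi_1(Sigma_g) = <a_1,b_1,...,a_g,b_g | [a_1,b_1]...[a_g,b_g] = 1>.
Number of generators = 2g = 2*3 = 6

6


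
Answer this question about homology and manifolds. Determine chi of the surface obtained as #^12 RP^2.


For a non-orientable closed surface with k crosscaps: chi = 2 - k.
Here k = 12.
chi = 2 - 12 = -10

-10


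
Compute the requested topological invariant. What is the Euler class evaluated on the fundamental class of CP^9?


For any closed oriented manifold, <e(TM),[M]> = chi(M).
chi(CP^9) = 9+1 = 10

10


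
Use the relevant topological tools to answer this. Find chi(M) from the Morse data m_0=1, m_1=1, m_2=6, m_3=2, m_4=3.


Morse theory: chi(M) = sum_k (-1)^k m_k where m_k = #(index-k critical points).
= (1) + (-1) + (6) + (-2) + (3) = 7

7


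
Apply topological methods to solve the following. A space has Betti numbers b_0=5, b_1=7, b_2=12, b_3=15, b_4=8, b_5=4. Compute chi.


chi = sum_k (-1)^k b_k.
= (5) + (-7) + (12) + (-15) + (8) + (-4)
= -1

-1


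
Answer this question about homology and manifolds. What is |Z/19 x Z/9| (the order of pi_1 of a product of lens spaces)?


pi_1(X x Y) = pi_1(X) x pi_1(Y).
pi_1(L(19,1)) = Z/19, pi_1(L(9,1)) = Z/9.
|Z/19 x Z/9| = 19 * 9 = 171

171


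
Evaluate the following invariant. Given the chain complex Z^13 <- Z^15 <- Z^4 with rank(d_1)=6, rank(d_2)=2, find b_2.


rank H_k = rank(ker d_k) - rank(im d_{k+1}).
rank(ker d_2) = rank(C_2) - rank(d_2) = 4 - 2 = 2.
rank(im d_{2+1}) = 0.
rank H_2 = 2 - 0 = 2

2


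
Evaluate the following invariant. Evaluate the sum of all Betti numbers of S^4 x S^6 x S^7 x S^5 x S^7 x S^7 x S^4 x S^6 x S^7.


Total Betti number is multiplicative under products.
Each S^d (d>=1) has total Betti number 2.
There are 9 sphere factors.
Total = 2^9 = 512

512


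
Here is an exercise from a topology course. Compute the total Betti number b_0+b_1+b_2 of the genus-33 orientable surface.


For Sigma_33: b_0 = 1, b_1 = 2g = 66, b_2 = 1.
Total = 1 + 66 + 1 = 68

68


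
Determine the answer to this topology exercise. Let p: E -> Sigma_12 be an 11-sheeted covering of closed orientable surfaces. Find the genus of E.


For an n-sheeted cover: chi(E) = n * chi(B).
chi(Sigma_12) = 2 - 2*12 = -22.
chi(E) = 11 * (-22) = -242.
genus(E) = (2 - chi(E))/2 = (2 - (-242))/2 = 244/2 = 122

122


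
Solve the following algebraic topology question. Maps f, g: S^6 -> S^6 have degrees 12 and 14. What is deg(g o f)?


Degree is multiplicative under composition: deg(g o f) = deg(g) * deg(f).
= 14 * 12 = 168

168


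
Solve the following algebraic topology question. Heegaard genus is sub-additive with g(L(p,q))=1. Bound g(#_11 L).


Heegaard genus satisfies g(A#B) <= g(A) + g(B).
Each lens space has g = 1.
Upper bound: 11 * 1 = 11

11


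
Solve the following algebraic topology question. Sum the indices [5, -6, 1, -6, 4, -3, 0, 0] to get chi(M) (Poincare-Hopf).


Poincare-Hopf: chi(M) = sum of indices of zeros.
chi = (5) + (-6) + (1) + (-6) + (4) + (-3) + (0) + (0) = -5

-5


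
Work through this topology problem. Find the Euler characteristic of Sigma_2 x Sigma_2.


chi(Sigma_2) = 2 - 2*2 = -2
chi(Sigma_2) = 2 - 2*2 = -2
chi(product) = (-2) * (-2) = 4

4


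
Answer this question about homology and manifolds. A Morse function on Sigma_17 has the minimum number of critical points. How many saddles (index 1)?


A perfect Morse function has m_k = b_k.
For Sigma_17: b_0=1, b_1=2g=34, b_2=1.
Saddles m_1 = 2g = 34

34


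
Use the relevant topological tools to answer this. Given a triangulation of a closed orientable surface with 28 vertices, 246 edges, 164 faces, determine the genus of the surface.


chi = V - E + F = 28 - 246 + 164 = -54
For orientable closed surface: chi = 2 - 2g, so g = (2 - chi)/2.
g = (2 - (-54)) / 2 = 56 / 2 = 28

28


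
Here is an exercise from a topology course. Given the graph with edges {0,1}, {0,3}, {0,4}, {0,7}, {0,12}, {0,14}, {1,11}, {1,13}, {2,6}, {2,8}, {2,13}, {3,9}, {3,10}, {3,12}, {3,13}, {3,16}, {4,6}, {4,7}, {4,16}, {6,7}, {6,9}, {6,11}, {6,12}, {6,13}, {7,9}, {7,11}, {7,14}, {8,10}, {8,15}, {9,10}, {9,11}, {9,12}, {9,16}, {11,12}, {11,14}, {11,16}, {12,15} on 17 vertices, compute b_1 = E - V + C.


b_1 = E - V + (number of components).
E = 37, V = 17, components = 2.
b_1 = 37 - 17 + 2 = 22

22


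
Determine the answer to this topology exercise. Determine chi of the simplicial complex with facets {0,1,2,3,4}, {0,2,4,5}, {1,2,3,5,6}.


Enumerate all faces; f-vector: f_0=7, f_1=19, f_2=22, f_3=11, f_4=2.
chi = sum (-1)^k f_k = 1

1


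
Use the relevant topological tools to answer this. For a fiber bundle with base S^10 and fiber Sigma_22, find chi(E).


chi(S^10) = 2 (n even), chi(Sigma_22) = 2 - 2*22 = -42.
chi(E) = 2 * (-42) = -84

-84


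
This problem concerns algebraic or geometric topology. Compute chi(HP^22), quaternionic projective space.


HP^22 has one cell in each dimension 0, 4, ..., 4*22 (22+1 cells, all even-dim).
chi = 22 + 1 = 23

23


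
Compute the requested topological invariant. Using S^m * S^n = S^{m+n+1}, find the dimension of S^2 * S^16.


Join of spheres: S^m * S^n = S^{m+n+1}.
dim = 2 + 16 + 1 = 19

19


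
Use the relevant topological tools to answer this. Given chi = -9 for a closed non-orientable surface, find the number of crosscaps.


chi = 2 - k for closed non-orientable surfaces with k crosscaps.
-9 = 2 - k
k = 2 - (-9) = 11

11


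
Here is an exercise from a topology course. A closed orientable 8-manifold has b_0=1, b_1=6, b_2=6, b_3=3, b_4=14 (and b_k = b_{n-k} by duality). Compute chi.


By Poincare duality b_k = b_{8-k}, so full Betti numbers: b_0=1, b_1=6, b_2=6, b_3=3, b_4=14, b_5=3, b_6=6, b_7=6, b_8=1.
chi = sum (-1)^k b_k = 10

10


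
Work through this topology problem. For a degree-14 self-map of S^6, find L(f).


On S^6: L(f) = tr(f_0*) + (-1)^6 tr(f_6*) = 1 + (-1)^6 * deg(f).
L(f) = 1 + (-1)^6 * 14 = 1 + 14 = 15

15


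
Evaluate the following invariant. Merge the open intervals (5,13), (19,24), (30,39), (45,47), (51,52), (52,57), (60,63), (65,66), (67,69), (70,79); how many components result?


Sort and merge overlapping open intervals.
Merged: (5,13), (19,24), (30,39), (45,47), (51,52), (52,57), (60,63), (65,66), (67,69), (70,79).
Number of components = 10

10


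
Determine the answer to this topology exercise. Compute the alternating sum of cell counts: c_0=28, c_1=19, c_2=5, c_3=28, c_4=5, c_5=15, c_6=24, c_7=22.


chi = sum_k (-1)^k c_k.
= (-1)^0*28 + (-1)^1*19 + (-1)^2*5 + (-1)^3*28 + (-1)^4*5 + (-1)^5*15 + (-1)^6*24 + (-1)^7*22
= (28) + (-19) + (5) + (-28) + (5) + (-15) + (24) + (-22)
= -22

-22


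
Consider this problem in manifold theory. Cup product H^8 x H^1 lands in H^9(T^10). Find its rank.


Cup product: H^p x H^q -> H^{p+q}; here p+q = 8+1 = 9.
rank H^k(T^n) = C(n,k).
C(10,9) = 10

10


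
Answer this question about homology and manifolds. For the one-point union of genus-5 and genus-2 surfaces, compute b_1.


For a wedge: H_1(A v B) = H_1(A) + H_1(B).
b_1(Sigma_5) = 10, b_1(Sigma_2) = 4.
b_1 = 10 + 4 = 14

14


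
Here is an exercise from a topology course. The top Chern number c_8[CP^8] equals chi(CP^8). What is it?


For any closed oriented manifold, <e(TM),[M]> = chi(M).
chi(CP^8) = 8+1 = 9

9


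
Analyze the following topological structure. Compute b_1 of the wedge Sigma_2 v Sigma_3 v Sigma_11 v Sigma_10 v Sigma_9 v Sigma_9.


For a wedge X v Y: reduced H_k(X v Y) = H_k(X) + H_k(Y).
Each Sigma_g contributes b_1 = 2g.
b_1 = 4 + 6 + 22 + 20 + 18 + 18 = 88

88


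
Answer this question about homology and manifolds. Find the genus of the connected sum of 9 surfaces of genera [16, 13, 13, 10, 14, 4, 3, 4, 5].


Genus is additive under connected sum of orientable surfaces.
g = 16 + 13 + 13 + 10 + 14 + 4 + 3 + 4 + 5 = 82

82


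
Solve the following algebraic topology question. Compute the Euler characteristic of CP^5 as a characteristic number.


For any closed oriented manifold, <e(TM),[M]> = chi(M).
chi(CP^5) = 5+1 = 6

6


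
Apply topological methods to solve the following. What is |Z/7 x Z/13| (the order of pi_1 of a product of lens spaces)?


pi_1(X x Y) = pi_1(X) x pi_1(Y).
pi_1(L(7,1)) = Z/7, pi_1(L(13,1)) = Z/13.
|Z/7 x Z/13| = 7 * 13 = 91

91


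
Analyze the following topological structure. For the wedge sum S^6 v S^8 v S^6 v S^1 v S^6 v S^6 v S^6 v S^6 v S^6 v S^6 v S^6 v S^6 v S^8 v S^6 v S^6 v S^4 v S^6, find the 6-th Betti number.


For a wedge of spheres, H_k (k>0) is free on one generator per sphere of dimension k.
Spheres of dimension 6: count = 13.
b_6 = 13

13


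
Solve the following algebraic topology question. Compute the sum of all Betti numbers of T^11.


b_k(T^11) = C(11,k), so the sum over k is sum_k C(11,k) = 2^11.
Total = 2^11 = 2048

2048


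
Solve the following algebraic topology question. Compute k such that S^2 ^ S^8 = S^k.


S^m ^ S^n = S^{m+n}.
k = 2 + 8 = 10

10


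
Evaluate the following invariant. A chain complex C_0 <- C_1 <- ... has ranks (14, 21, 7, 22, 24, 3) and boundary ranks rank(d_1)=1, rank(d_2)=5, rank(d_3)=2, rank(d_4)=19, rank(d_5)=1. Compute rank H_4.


rank H_k = rank(ker d_k) - rank(im d_{k+1}).
rank(ker d_4) = rank(C_4) - rank(d_4) = 24 - 19 = 5.
rank(im d_{4+1}) = 1.
rank H_4 = 5 - 1 = 4

4


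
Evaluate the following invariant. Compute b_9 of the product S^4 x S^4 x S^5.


Each S^d has Poincare polynomial 1 + t^d.
The product S^4 x S^4 x S^5 has Poincare polynomial prod(1+t^d_i).
Expanding: b_0=1, b_4=2, b_5=1, b_8=1, b_9=2, b_13=1.
b_9 = 2

2


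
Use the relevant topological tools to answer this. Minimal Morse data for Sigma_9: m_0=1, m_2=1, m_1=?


A perfect Morse function has m_k = b_k.
For Sigma_9: b_0=1, b_1=2g=18, b_2=1.
Saddles m_1 = 2g = 18

18


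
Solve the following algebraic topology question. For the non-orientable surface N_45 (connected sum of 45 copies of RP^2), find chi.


For a non-orientable closed surface with k crosscaps: chi = 2 - k.
Here k = 45.
chi = 2 - 45 = -43

-43


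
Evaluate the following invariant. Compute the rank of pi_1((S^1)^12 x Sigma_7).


pi_1(A x B) = pi_1(A) x pi_1(B); rank of abelianization = b_1.
b_1(T^12) = 12, b_1(Sigma_7) = 2*7 = 14.
b_1(product) = 12 + 14 = 26

26


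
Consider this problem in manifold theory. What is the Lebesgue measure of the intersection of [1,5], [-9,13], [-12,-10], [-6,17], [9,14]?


Intersection = [max(a_i), min(b_i)] = [9, -10].
Since 9 > -10, the intersection is empty.
Length = 0

0


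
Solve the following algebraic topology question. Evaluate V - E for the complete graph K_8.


K_8: V = 8, E = C(8,2) = 28.
chi = V - E = 8 - 28 = -20

-20


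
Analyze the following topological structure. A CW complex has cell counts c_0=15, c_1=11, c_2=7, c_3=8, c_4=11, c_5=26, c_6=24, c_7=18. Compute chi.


chi = sum_k (-1)^k c_k.
= (-1)^0*15 + (-1)^1*11 + (-1)^2*7 + (-1)^3*8 + (-1)^4*11 + (-1)^5*26 + (-1)^6*24 + (-1)^7*18
= (15) + (-11) + (7) + (-8) + (11) + (-26) + (24) + (-18)
= -6

-6


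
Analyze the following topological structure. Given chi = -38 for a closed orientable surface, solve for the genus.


chi = 2 - 2g for closed orientable surfaces.
-38 = 2 - 2g
2g = 2 - (-38) = 40
g = 20

20


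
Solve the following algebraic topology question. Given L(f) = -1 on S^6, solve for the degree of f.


L(f) = 1 + (-1)^6 deg(f) on S^6.
-1 = 1 + (-1)^6 * deg(f)
(-1)^6 * deg(f) = -2
deg(f) = -2

-2


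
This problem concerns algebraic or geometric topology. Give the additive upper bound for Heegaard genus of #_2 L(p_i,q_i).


Heegaard genus satisfies g(A#B) <= g(A) + g(B).
Each lens space has g = 1.
Upper bound: 2 * 1 = 2

2


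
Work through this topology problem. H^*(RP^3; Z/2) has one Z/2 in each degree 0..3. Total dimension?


H^k(RP^3; Z/2) = Z/2 for each 0 <= k <= 3.
Total dimension = 3 + 1 = 4

4


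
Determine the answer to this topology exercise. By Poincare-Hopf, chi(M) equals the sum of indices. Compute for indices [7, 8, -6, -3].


Poincare-Hopf: chi(M) = sum of indices of zeros.
chi = (7) + (8) + (-6) + (-3) = 6

6


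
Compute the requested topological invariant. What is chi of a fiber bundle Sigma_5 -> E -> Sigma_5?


For a fiber bundle F -> E -> B (with CW structure): chi(E) = chi(B) * chi(F).
chi(Sigma_5) = -8, chi(Sigma_5) = -8.
chi(E) = (-8) * (-8) = 64

64


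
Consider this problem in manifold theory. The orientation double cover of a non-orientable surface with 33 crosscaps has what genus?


chi(N_33) = 2 - 33 = -31.
Double cover: chi(Sigma_g) = 2 * chi(N_33) = 2*(-31) = -62.
2 - 2g = -62, so g = (2 - (-62))/2 = 64/2 = 32

32


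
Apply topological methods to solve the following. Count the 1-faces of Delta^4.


Delta^4 has 4+1 vertices. A 1-face is a choice of 1+1 vertices.
f_1 = C(4+1, 1+1) = C(5,2) = 10

10


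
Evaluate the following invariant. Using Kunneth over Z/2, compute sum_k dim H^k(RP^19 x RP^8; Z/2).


dim H^*(RP^n; Z/2) = n+1 (one Z/2 in each degree 0..n).
Total Betti number is multiplicative.
Total = (19+1) * (8+1) = 20 * 9 = 180

180


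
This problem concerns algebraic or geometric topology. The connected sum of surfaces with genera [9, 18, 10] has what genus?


Genus is additive under connected sum of orientable surfaces.
g = 9 + 18 + 10 = 37

37


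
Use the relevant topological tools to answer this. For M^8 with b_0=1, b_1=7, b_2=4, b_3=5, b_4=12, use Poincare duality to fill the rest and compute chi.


By Poincare duality b_k = b_{8-k}, so full Betti numbers: b_0=1, b_1=7, b_2=4, b_3=5, b_4=12, b_5=5, b_6=4, b_7=7, b_8=1.
chi = sum (-1)^k b_k = -2

-2


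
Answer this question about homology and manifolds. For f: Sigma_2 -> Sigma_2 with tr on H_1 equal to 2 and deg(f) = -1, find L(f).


L(f) = tr(f_0*) - tr(f_1*) + tr(f_2*).
= 1 - (2) + (-1)
= -2

-2


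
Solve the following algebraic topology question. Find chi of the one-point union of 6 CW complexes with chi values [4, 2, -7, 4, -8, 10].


chi(A v B) = chi(A) + chi(B) - 1 (one point identified).
For 6 spaces: chi = (sum chi_i) - (6 - 1).
sum = 5; chi = 5 - 5 = 0

0


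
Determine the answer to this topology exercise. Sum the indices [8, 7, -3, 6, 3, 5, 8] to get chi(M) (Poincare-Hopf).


Poincare-Hopf: chi(M) = sum of indices of zeros.
chi = (8) + (7) + (-3) + (6) + (3) + (5) + (8) = 34

34


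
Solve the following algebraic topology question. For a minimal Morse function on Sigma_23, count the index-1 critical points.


A perfect Morse function has m_k = b_k.
For Sigma_23: b_0=1, b_1=2g=46, b_2=1.
Saddles m_1 = 2g = 46

46


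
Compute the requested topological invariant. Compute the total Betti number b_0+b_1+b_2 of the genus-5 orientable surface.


For Sigma_5: b_0 = 1, b_1 = 2g = 10, b_2 = 1.
Total = 1 + 10 + 1 = 12

12


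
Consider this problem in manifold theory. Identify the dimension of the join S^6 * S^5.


Join of spheres: S^m * S^n = S^{m+n+1}.
dim = 6 + 5 + 1 = 12

12


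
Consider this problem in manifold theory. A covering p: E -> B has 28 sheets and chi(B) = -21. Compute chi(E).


For a finite covering: chi(E) = (number of sheets) * chi(B).
chi(E) = 28 * (-21) = -588

-588


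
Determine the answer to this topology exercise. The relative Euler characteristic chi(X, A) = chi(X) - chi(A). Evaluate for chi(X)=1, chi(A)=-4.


Relative Euler characteristic: chi(X, A) = chi(X) - chi(A).
= 1 - (-4) = 5

5


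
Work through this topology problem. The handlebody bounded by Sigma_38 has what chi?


A genus-g handlebody deformation retracts to a wedge of g circles.
chi(vee_g S^1) = 1 - g.
chi(H_38) = 1 - 38 = -37

-37


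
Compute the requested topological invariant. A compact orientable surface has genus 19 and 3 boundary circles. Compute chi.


For a compact orientable surface with genus g and b boundary components: chi = 2 - 2g - b.
chi = 2 - 2*19 - 3 = 2 - 38 - 3 = -39

-39


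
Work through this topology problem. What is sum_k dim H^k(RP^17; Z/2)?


H^k(RP^17; Z/2) = Z/2 for each 0 <= k <= 17.
Total dimension = 17 + 1 = 18

18


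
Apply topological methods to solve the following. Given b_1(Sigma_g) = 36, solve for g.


For a closed orientable surface: b_1 = 2g.
36 = 2g
g = 36 / 2 = 18

18


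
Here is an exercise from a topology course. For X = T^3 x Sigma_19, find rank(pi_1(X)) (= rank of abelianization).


pi_1(A x B) = pi_1(A) x pi_1(B); rank of abelianization = b_1.
b_1(T^3) = 3, b_1(Sigma_19) = 2*19 = 38.
b_1(product) = 3 + 38 = 41

41


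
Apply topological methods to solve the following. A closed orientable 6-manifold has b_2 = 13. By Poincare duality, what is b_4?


Poincare duality for closed orientable n-manifolds: b_k = b_{n-k}.
Here n = 6, so b_4 = b_2 = 13

13


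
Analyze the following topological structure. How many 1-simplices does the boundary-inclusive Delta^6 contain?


Delta^6 has 6+1 vertices. A 1-face is a choice of 1+1 vertices.
f_1 = C(6+1, 1+1) = C(7,2) = 21

21


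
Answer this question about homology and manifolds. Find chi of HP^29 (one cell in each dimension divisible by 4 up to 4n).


HP^29 has one cell in each dimension 0, 4, ..., 4*29 (29+1 cells, all even-dim).
chi = 29 + 1 = 30

30


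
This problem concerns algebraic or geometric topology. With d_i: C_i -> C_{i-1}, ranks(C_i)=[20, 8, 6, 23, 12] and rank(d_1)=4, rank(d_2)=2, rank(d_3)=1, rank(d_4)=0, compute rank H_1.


rank H_k = rank(ker d_k) - rank(im d_{k+1}).
rank(ker d_1) = rank(C_1) - rank(d_1) = 8 - 4 = 4.
rank(im d_{1+1}) = 2.
rank H_1 = 4 - 2 = 2

2


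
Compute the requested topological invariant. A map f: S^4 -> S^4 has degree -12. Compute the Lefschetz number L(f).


On S^4: L(f) = tr(f_0*) + (-1)^4 tr(f_4*) = 1 + (-1)^4 * deg(f).
L(f) = 1 + (-1)^4 * -12 = 1 + -12 = -11

-11


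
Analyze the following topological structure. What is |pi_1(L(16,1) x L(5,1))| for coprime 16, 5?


pi_1(X x Y) = pi_1(X) x pi_1(Y).
pi_1(L(16,1)) = Z/16, pi_1(L(5,1)) = Z/5.
|Z/16 x Z/5| = 16 * 5 = 80

80


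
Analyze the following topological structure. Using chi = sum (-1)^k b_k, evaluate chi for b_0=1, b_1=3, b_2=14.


chi = sum_k (-1)^k b_k.
= (1) + (-3) + (14)
= 12

12


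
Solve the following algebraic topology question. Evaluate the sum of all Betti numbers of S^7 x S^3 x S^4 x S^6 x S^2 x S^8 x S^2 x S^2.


Total Betti number is multiplicative under products.
Each S^d (d>=1) has total Betti number 2.
There are 8 sphere factors.
Total = 2^8 = 256

256


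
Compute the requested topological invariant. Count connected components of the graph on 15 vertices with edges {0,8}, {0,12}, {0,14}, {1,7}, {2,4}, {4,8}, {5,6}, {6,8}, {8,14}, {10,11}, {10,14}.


Run DFS/union-find over 15 vertices.
V = 15, E = 11.
Number of components = 5

5


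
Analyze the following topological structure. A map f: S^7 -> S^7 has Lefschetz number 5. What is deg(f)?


L(f) = 1 + (-1)^7 deg(f) on S^7.
5 = 1 + (-1)^7 * deg(f)
(-1)^7 * deg(f) = 4
deg(f) = -4

-4


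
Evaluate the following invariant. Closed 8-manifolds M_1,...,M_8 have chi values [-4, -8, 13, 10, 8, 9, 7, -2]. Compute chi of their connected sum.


For n-manifolds: chi(A#B) = chi(A) + chi(B) - chi(S^8).
chi(S^8) = 1 + (-1)^8 = 2.
chi(#) = (sum chi_i) - (8-1)*chi(S^8) = 33 - 7*2 = 19

19


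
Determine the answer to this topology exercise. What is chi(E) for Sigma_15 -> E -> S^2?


chi(S^2) = 2 (n even), chi(Sigma_15) = 2 - 2*15 = -28.
chi(E) = 2 * (-28) = -56

-56


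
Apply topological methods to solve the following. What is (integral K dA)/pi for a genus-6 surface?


Gauss-Bonnet: integral K dA = 2*pi*chi(M).
chi(Sigma_6) = 2 - 2*6 = -10.
(integral K dA)/pi = 2*chi = 2*(-10) = -20

-20


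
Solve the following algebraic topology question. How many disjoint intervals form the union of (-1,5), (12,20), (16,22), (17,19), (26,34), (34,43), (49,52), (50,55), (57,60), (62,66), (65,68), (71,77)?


Sort and merge overlapping open intervals.
Merged: (-1,5), (12,22), (26,34), (34,43), (49,55), (57,60), (62,68), (71,77).
Number of components = 8

8


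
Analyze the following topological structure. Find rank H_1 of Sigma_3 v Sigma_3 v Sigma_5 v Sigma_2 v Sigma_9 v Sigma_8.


For a wedge X v Y: reduced H_k(X v Y) = H_k(X) + H_k(Y).
Each Sigma_g contributes b_1 = 2g.
b_1 = 6 + 6 + 10 + 4 + 18 + 16 = 60

60


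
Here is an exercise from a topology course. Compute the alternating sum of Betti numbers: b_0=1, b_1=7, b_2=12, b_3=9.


chi = sum_k (-1)^k b_k.
= (1) + (-7) + (12) + (-9)
= -3

-3


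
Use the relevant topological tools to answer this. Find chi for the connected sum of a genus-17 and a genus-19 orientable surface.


chi(Sigma_17) = 2 - 2*17 = -32
chi(Sigma_19) = 2 - 2*19 = -36
For surfaces: chi(A#B) = chi(A) + chi(B) - 2.
chi = -32 + -36 - 2 = -70

-70


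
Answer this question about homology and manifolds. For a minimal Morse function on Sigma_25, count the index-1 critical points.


A perfect Morse function has m_k = b_k.
For Sigma_25: b_0=1, b_1=2g=50, b_2=1.
Saddles m_1 = 2g = 50

50


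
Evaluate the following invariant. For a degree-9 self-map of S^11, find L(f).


On S^11: L(f) = tr(f_0*) + (-1)^11 tr(f_11*) = 1 + (-1)^11 * deg(f).
L(f) = 1 + (-1)^11 * 9 = 1 + -9 = -8

-8


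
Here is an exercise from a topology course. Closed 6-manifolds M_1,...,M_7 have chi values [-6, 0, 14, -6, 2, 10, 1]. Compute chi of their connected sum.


For n-manifolds: chi(A#B) = chi(A) + chi(B) - chi(S^6).
chi(S^6) = 1 + (-1)^6 = 2.
chi(#) = (sum chi_i) - (7-1)*chi(S^6) = 15 - 6*2 = 3

3


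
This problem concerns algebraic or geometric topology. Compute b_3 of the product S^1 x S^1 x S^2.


Each S^d has Poincare polynomial 1 + t^d.
The product S^1 x S^1 x S^2 has Poincare polynomial prod(1+t^d_i).
Expanding: b_0=1, b_1=2, b_2=2, b_3=2, b_4=1.
b_3 = 2

2


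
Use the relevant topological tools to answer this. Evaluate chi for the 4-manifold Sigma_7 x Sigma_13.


chi(Sigma_7) = 2 - 2*7 = -12
chi(Sigma_13) = 2 - 2*13 = -24
chi(product) = (-12) * (-24) = 288

288


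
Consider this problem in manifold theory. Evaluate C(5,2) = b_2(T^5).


By the Kunneth formula, b_k(T^n) = C(n,k).
b_2(T^5) = C(5,2).
C(5,2) = 5!/(2!*3!) = 10

10


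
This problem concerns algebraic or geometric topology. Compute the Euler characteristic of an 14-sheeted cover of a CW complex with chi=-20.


For a finite covering: chi(E) = (number of sheets) * chi(B).
chi(E) = 14 * (-20) = -280

-280


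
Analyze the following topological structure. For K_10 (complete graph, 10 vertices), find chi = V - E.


K_10: V = 10, E = C(10,2) = 45.
chi = V - E = 10 - 45 = -35

-35


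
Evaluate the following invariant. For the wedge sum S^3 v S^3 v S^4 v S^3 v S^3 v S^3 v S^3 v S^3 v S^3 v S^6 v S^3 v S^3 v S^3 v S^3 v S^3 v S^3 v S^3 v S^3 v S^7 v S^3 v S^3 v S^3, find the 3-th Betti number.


For a wedge of spheres, H_k (k>0) is free on one generator per sphere of dimension k.
Spheres of dimension 3: count = 19.
b_3 = 19

19


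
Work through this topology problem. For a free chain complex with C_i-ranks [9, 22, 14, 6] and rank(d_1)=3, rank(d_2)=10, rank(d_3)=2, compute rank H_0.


rank H_k = rank(ker d_k) - rank(im d_{k+1}).
rank(ker d_0) = rank(C_0) - rank(d_0) = 9 - 0 = 9.
rank(im d_{0+1}) = 3.
rank H_0 = 9 - 3 = 6

6


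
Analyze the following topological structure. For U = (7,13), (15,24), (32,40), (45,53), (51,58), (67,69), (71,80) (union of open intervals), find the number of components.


Sort and merge overlapping open intervals.
Merged: (7,13), (15,24), (32,40), (45,58), (67,69), (71,80).
Number of components = 6

6


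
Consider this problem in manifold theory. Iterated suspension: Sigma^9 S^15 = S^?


Each suspension raises dimension by 1: Sigma S^n = S^{n+1}.
Sigma^9 S^15 = S^{15+9} = S^24

24


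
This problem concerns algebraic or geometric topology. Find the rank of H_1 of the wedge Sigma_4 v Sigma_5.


For a wedge: H_1(A v B) = H_1(A) + H_1(B).
b_1(Sigma_4) = 8, b_1(Sigma_5) = 10.
b_1 = 8 + 10 = 18

18


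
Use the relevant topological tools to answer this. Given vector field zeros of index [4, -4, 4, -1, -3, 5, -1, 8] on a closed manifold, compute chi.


Poincare-Hopf: chi(M) = sum of indices of zeros.
chi = (4) + (-4) + (4) + (-1) + (-3) + (5) + (-1) + (8) = 12

12


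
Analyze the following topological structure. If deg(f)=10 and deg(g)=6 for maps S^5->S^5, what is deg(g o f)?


Degree is multiplicative under composition: deg(g o f) = deg(g) * deg(f).
= 6 * 10 = 60

60


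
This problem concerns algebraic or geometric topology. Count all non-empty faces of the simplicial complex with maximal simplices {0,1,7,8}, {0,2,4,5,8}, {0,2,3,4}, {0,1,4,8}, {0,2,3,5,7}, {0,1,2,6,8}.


Each maximal simplex on m vertices has 2^m - 1 nonempty faces.
Take the union (dedupe shared faces).
Total distinct faces = 93

93


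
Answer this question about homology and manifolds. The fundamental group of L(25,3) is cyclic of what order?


pi_1(L(p,q)) = Z/pZ for any q coprime to p.
|pi_1(L(25,3))| = 25

25


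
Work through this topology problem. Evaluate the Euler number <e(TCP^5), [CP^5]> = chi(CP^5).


For any closed oriented manifold, <e(TM),[M]> = chi(M).
chi(CP^5) = 5+1 = 6

6


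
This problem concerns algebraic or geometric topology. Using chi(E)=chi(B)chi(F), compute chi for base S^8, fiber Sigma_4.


chi(S^8) = 2 (n even), chi(Sigma_4) = 2 - 2*4 = -6.
chi(E) = 2 * (-6) = -12

-12


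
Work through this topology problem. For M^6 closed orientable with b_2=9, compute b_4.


Poincare duality for closed orientable n-manifolds: b_k = b_{n-k}.
Here n = 6, so b_4 = b_2 = 9

9


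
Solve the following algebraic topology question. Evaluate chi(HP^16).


HP^16 has one cell in each dimension 0, 4, ..., 4*16 (16+1 cells, all even-dim).
chi = 16 + 1 = 17

17


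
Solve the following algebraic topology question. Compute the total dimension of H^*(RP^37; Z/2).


H^k(RP^37; Z/2) = Z/2 for each 0 <= k <= 37.
Total dimension = 37 + 1 = 38

38


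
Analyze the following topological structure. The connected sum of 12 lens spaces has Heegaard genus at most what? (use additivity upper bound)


Heegaard genus satisfies g(A#B) <= g(A) + g(B).
Each lens space has g = 1.
Upper bound: 12 * 1 = 12

12


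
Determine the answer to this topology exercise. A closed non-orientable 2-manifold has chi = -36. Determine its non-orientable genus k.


chi = 2 - k for closed non-orientable surfaces with k crosscaps.
-36 = 2 - k
k = 2 - (-36) = 38

38


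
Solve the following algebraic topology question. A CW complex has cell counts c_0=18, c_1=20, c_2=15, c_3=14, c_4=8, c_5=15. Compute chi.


chi = sum_k (-1)^k c_k.
= (-1)^0*18 + (-1)^1*20 + (-1)^2*15 + (-1)^3*14 + (-1)^4*8 + (-1)^5*15
= (18) + (-20) + (15) + (-14) + (8) + (-15)
= -8

-8


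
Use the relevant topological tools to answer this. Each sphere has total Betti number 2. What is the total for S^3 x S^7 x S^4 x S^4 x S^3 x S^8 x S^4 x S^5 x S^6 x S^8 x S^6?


Total Betti number is multiplicative under products.
Each S^d (d>=1) has total Betti number 2.
There are 11 sphere factors.
Total = 2^11 = 2048

2048


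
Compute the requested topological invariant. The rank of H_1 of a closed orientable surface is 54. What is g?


For a closed orientable surface: b_1 = 2g.
54 = 2g
g = 54 / 2 = 27

27


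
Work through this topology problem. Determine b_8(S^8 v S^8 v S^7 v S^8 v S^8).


For a wedge of spheres, H_k (k>0) is free on one generator per sphere of dimension k.
Spheres of dimension 8: count = 4.
b_8 = 4

4


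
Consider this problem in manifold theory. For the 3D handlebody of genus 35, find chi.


A genus-g handlebody deformation retracts to a wedge of g circles.
chi(vee_g S^1) = 1 - g.
chi(H_35) = 1 - 35 = -34

-34


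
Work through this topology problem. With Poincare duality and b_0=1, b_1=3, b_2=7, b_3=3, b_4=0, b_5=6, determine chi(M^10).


By Poincare duality b_k = b_{10-k}, so full Betti numbers: b_0=1, b_1=3, b_2=7, b_3=3, b_4=0, b_5=6, b_6=0, b_7=3, b_8=7, b_9=3, b_10=1.
chi = sum (-1)^k b_k = -2

-2


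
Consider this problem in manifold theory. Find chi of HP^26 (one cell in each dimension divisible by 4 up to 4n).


HP^26 has one cell in each dimension 0, 4, ..., 4*26 (26+1 cells, all even-dim).
chi = 26 + 1 = 27

27


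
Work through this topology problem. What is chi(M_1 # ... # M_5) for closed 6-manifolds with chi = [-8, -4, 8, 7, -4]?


For n-manifolds: chi(A#B) = chi(A) + chi(B) - chi(S^6).
chi(S^6) = 1 + (-1)^6 = 2.
chi(#) = (sum chi_i) - (5-1)*chi(S^6) = -1 - 4*2 = -9

-9


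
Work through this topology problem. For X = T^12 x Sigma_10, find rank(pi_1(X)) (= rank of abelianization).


pi_1(A x B) = pi_1(A) x pi_1(B); rank of abelianization = b_1.
b_1(T^12) = 12, b_1(Sigma_10) = 2*10 = 20.
b_1(product) = 12 + 20 = 32

32


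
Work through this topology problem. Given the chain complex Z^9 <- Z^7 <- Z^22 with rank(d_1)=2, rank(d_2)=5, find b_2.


rank H_k = rank(ker d_k) - rank(im d_{k+1}).
rank(ker d_2) = rank(C_2) - rank(d_2) = 22 - 5 = 17.
rank(im d_{2+1}) = 0.
rank H_2 = 17 - 0 = 17

17


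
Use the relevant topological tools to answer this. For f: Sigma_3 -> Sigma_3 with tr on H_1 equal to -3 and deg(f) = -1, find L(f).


L(f) = tr(f_0*) - tr(f_1*) + tr(f_2*).
= 1 - (-3) + (-1)
= 3

3


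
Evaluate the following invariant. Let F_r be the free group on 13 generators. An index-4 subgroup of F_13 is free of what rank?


Nielsen-Schreier: an index-n subgroup of F_r is free of rank 1 + n(r-1).
Equivalently: chi(cover) = n*chi(base); chi(vee_r S^1) = 1 - 13 = -12.
chi(E) = 4*(-12) = -48; rank = 1 - chi(E) = 1 - (-48) = 49.
rank = 1 + 4*(13-1) = 1 + 48 = 49

49


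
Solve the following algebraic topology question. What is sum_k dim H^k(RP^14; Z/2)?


H^k(RP^14; Z/2) = Z/2 for each 0 <= k <= 14.
Total dimension = 14 + 1 = 15

15


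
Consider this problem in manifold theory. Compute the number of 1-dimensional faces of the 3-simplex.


Delta^3 has 3+1 vertices. A 1-face is a choice of 1+1 vertices.
f_1 = C(3+1, 1+1) = C(4,2) = 6

6


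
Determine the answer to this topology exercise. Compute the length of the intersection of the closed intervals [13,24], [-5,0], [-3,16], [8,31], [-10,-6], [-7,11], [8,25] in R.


Intersection = [max(a_i), min(b_i)] = [13, -6].
Since 13 > -6, the intersection is empty.
Length = 0

0


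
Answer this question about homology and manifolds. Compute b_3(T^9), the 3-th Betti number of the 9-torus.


By the Kunneth formula, b_k(T^n) = C(n,k).
b_3(T^9) = C(9,3).
C(9,3) = 9!/(3!*6!) = 84

84


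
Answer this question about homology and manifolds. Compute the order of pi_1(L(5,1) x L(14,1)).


pi_1(X x Y) = pi_1(X) x pi_1(Y).
pi_1(L(5,1)) = Z/5, pi_1(L(14,1)) = Z/14.
|Z/5 x Z/14| = 5 * 14 = 70

70
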